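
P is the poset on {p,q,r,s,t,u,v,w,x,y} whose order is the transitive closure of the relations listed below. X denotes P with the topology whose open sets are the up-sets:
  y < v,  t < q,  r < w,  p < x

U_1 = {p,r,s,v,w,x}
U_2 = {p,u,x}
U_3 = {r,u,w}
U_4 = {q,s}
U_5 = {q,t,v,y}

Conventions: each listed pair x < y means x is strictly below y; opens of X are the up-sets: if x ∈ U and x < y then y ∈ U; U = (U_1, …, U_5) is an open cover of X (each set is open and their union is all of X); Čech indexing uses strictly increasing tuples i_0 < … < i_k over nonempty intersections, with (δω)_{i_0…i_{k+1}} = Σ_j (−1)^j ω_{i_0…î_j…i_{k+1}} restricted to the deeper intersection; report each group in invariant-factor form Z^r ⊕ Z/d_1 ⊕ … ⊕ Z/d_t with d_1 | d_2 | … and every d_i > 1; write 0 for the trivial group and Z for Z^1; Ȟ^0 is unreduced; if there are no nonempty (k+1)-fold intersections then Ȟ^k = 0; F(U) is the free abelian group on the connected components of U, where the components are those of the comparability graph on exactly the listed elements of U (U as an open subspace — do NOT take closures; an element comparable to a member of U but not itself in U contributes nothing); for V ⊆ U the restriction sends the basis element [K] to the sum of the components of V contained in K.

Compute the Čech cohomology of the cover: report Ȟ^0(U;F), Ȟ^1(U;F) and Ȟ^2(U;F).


Ȟ^0 = Z^6, Ȟ^1 = 0 and Ȟ^2 = 0

nerve of the cover:
  U12={p,x} U13={r,w} U14={s} U15={v} U23={u} U45={q}
components per intersection:
  U1: {p,x} {r,w} {s} {v}
  U2: {p,x} {u}
  U3: {r,w} {u}
  U4: {q} {s}
  U5: {q,t} {v,y}
  U12: {p,x}
  U13: {r,w}
  U14: {s}
  U15: {v}
  U23: {u}
  U45: {q}
C dims 12,6; δ0: rk 6, SNF 1^6
Ȟ^0 = (12 − 6) − 0 = 6, so Ȟ^0 ≅ Z^6
Ȟ^1 = (6 − 0) − 6 = 0, so Ȟ^1 ≅ 0
Ȟ^2 = (0 − 0) − 0 = 0, so Ȟ^2 ≅ 0


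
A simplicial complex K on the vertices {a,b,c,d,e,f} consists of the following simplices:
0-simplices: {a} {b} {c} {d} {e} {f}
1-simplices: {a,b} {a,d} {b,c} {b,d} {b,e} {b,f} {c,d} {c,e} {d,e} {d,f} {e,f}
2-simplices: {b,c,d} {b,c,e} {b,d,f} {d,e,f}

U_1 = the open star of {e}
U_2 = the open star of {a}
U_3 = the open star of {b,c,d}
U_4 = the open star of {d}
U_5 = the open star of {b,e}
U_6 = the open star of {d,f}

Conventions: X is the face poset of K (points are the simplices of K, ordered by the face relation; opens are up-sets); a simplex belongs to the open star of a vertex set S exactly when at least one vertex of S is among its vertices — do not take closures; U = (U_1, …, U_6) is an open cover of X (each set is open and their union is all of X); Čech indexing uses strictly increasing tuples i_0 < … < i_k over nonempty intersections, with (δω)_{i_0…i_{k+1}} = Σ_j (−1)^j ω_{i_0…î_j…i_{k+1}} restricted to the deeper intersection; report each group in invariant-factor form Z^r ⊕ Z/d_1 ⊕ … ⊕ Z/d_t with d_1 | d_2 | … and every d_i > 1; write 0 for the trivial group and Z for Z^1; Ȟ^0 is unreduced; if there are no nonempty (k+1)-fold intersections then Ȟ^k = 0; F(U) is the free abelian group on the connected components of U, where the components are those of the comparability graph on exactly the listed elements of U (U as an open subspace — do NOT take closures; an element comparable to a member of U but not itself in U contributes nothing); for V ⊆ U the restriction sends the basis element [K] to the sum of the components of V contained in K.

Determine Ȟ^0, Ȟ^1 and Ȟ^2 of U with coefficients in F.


Ȟ^0(U;F) ≅ Z, Ȟ^1(U;F) ≅ Z^2 and Ȟ^2(U;F) ≅ 0

nerve of the cover:
  U1={{e},{b,e},{c,e},{d,e},{e,f},{b,c,e},{d,e,f}} U2={{a},{a,b},{a,d}} U3={{b},{c},{d},{a,b},{a,d},{b,c},{b,d},{b,e},{b,f},{c,d},{c,e},{d,e},{d,f},{b,c,d},{b,c,e},{b,d,f},{d,e,f}} U4={{d},{a,d},{b,d},{c,d},{d,e},{d,f},{b,c,d},{b,d,f},{d,e,f}} U5={{b},{e},{a,b},{b,c},{b,d},{b,e},{b,f},{c,e},{d,e},{e,f},{b,c,d},{b,c,e},{b,d,f},{d,e,f}} U6={{d},{f},{a,d},{b,d},{b,f},{c,d},{d,e},{d,f},{e,f},{b,c,d},{b,d,f},{d,e,f}}
  U13={{b,e},{c,e},{d,e},{b,c,e},{d,e,f}} U14={{d,e},{d,e,f}} U15={{e},{b,e},{c,e},{d,e},{e,f},{b,c,e},{d,e,f}} U16={{d,e},{e,f},{d,e,f}} U23={{a,b},{a,d}} U24={{a,d}} U25={{a,b}} U26={{a,d}} U34={{d},{a,d},{b,d},{c,d},{d,e},{d,f},{b,c,d},{b,d,f},{d,e,f}} U35={{b},{a,b},{b,c},{b,d},{b,e},{b,f},{c,e},{d,e},{b,c,d},{b,c,e},{b,d,f},{d,e,f}} U36={{d},{a,d},{b,d},{b,f},{c,d},{d,e},{d,f},{b,c,d},{b,d,f},{d,e,f}} U45={{b,d},{d,e},{b,c,d},{b,d,f},{d,e,f}} U46={{d},{a,d},{b,d},{c,d},{d,e},{d,f},{b,c,d},{b,d,f},{d,e,f}} U56={{b,d},{b,f},{d,e},{e,f},{b,c,d},{b,d,f},{d,e,f}}
  U134={{d,e},{d,e,f}} U135={{b,e},{c,e},{d,e},{b,c,e},{d,e,f}} U136={{d,e},{d,e,f}} U145={{d,e},{d,e,f}} U146={{d,e},{d,e,f}} U156={{d,e},{e,f},{d,e,f}} U234={{a,d}} U235={{a,b}} U236={{a,d}} U246={{a,d}} U345={{b,d},{d,e},{b,c,d},{b,d,f},{d,e,f}} U346={{d},{a,d},{b,d},{c,d},{d,e},{d,f},{b,c,d},{b,d,f},{d,e,f}} U356={{b,d},{b,f},{d,e},{b,c,d},{b,d,f},{d,e,f}} U456={{b,d},{d,e},{b,c,d},{b,d,f},{d,e,f}}
  U1345={{d,e},{d,e,f}} U1346={{d,e},{d,e,f}} U1356={{d,e},{d,e,f}} U1456={{d,e},{d,e,f}} U2346={{a,d}} U3456={{b,d},{d,e},{b,c,d},{b,d,f},{d,e,f}}
  U13456={{d,e},{d,e,f}}
components per intersection:
  U1: {{e},{b,e},{c,e},{d,e},{e,f},{b,c,e},{d,e,f}}
  U2: {{a},{a,b},{a,d}}
  U3: {{b},{c},{d},{a,b},{a,d},{b,c},{b,d},{b,e},{b,f},{c,d},{c,e},{d,e},{d,f},{b,c,d},{b,c,e},{b,d,f},{d,e,f}}
  U4: {{d},{a,d},{b,d},{c,d},{d,e},{d,f},{b,c,d},{b,d,f},{d,e,f}}
  U5: {{b},{e},{a,b},{b,c},{b,d},{b,e},{b,f},{c,e},{d,e},{e,f},{b,c,d},{b,c,e},{b,d,f},{d,e,f}}
  U6: {{d},{f},{a,d},{b,d},{b,f},{c,d},{d,e},{d,f},{e,f},{b,c,d},{b,d,f},{d,e,f}}
  U13: {{b,e},{c,e},{b,c,e}} {{d,e},{d,e,f}}
  U14: {{d,e},{d,e,f}}
  U15: {{e},{b,e},{c,e},{d,e},{e,f},{b,c,e},{d,e,f}}
  U16: {{d,e},{e,f},{d,e,f}}
  U23: {{a,b}} {{a,d}}
  U24: {{a,d}}
  U25: {{a,b}}
  U26: {{a,d}}
  U34: {{d},{a,d},{b,d},{c,d},{d,e},{d,f},{b,c,d},{b,d,f},{d,e,f}}
  U35: {{b},{a,b},{b,c},{b,d},{b,e},{b,f},{c,e},{b,c,d},{b,c,e},{b,d,f}} {{d,e},{d,e,f}}
  U36: {{d},{a,d},{b,d},{b,f},{c,d},{d,e},{d,f},{b,c,d},{b,d,f},{d,e,f}}
  U45: {{b,d},{b,c,d},{b,d,f}} {{d,e},{d,e,f}}
  U46: {{d},{a,d},{b,d},{c,d},{d,e},{d,f},{b,c,d},{b,d,f},{d,e,f}}
  U56: {{b,d},{b,f},{b,c,d},{b,d,f}} {{d,e},{e,f},{d,e,f}}
  U134: {{d,e},{d,e,f}}
  U135: {{b,e},{c,e},{b,c,e}} {{d,e},{d,e,f}}
  U136: {{d,e},{d,e,f}}
  U145: {{d,e},{d,e,f}}
  U146: {{d,e},{d,e,f}}
  U156: {{d,e},{e,f},{d,e,f}}
  U234: {{a,d}}
  U235: {{a,b}}
  U236: {{a,d}}
  U246: {{a,d}}
  U345: {{b,d},{b,c,d},{b,d,f}} {{d,e},{d,e,f}}
  U346: {{d},{a,d},{b,d},{c,d},{d,e},{d,f},{b,c,d},{b,d,f},{d,e,f}}
  U356: {{b,d},{b,f},{b,c,d},{b,d,f}} {{d,e},{d,e,f}}
  U456: {{b,d},{b,c,d},{b,d,f}} {{d,e},{d,e,f}}
  U1345: {{d,e},{d,e,f}}
  U1346: {{d,e},{d,e,f}}
  U1356: {{d,e},{d,e,f}}
  U1456: {{d,e},{d,e,f}}
  U2346: {{a,d}}
  U3456: {{b,d},{b,c,d},{b,d,f}} {{d,e},{d,e,f}}
  U13456: {{d,e},{d,e,f}}
C dims 6,19,18,7; δ0: rk 5, SNF 1^5; δ1: rk 12, SNF 1^12; δ2: rk 6, SNF 1^6
Ȟ^0 = (6 − 5) − 0 = 1, so Ȟ^0 ≅ Z
Ȟ^1 = (19 − 12) − 5 = 2, so Ȟ^1 ≅ Z^2
Ȟ^2 = (18 − 6) − 12 = 0, so Ȟ^2 ≅ 0


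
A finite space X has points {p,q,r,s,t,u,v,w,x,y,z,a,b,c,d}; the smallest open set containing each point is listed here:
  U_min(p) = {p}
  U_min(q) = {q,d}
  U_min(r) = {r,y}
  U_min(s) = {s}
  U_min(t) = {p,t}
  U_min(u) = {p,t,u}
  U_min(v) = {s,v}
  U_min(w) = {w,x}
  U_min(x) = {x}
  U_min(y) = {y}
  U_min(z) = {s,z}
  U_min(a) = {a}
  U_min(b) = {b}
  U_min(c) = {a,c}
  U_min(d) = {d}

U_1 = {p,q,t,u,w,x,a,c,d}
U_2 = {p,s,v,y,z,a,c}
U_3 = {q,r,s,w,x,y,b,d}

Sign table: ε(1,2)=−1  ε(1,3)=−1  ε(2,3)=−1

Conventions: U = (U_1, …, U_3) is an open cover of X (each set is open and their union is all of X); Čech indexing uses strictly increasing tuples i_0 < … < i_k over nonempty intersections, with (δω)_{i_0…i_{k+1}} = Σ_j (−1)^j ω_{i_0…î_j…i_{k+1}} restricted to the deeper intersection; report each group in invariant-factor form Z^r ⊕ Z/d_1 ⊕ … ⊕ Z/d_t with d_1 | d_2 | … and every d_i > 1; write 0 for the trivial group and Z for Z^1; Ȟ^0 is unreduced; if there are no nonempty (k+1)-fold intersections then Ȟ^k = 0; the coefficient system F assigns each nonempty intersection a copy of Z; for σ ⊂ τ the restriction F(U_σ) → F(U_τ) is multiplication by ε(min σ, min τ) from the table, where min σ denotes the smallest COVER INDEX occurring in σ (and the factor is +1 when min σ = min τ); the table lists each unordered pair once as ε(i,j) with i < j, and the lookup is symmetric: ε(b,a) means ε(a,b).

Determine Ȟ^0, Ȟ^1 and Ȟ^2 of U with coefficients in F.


cover nerve:
  U12={p,a,c} U13={q,w,x,d} U23={s,y}
C dims 3,3; δ0: rk 3, SNF 1^2·2
Ȟ^0: (3−3)−0=0 ⇒ 0
Ȟ^1: (3−0)−3=0 plus torsion [2] ⇒ Z/2
Ȟ^2: (0−0)−0=0 ⇒ 0

Ȟ^0 ≅ 0, Ȟ^1 ≅ Z/2, Ȟ^2 ≅ 0


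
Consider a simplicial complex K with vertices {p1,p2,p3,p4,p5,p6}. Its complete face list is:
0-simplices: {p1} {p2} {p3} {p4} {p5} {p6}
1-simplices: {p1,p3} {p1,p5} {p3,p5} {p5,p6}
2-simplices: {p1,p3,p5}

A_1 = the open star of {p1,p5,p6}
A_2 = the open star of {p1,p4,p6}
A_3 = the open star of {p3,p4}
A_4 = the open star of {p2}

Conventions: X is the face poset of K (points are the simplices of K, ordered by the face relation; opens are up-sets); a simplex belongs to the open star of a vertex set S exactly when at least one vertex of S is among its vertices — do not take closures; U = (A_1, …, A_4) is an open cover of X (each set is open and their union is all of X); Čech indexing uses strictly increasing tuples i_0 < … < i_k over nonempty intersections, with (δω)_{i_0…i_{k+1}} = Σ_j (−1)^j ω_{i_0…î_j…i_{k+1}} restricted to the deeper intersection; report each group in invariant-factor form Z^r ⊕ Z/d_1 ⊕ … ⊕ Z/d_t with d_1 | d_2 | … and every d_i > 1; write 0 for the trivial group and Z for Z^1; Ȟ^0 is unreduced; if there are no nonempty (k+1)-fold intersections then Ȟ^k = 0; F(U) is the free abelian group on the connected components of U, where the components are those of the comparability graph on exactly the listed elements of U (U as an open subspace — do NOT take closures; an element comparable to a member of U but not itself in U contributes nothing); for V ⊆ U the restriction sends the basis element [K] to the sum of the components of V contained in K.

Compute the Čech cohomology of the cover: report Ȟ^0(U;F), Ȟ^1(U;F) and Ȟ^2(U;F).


nerve simplices:
  A1={{p1},{p5},{p6},{p1,p3},{p1,p5},{p3,p5},{p5,p6},{p1,p3,p5}} A2={{p1},{p4},{p6},{p1,p3},{p1,p5},{p5,p6},{p1,p3,p5}} A3={{p3},{p4},{p1,p3},{p3,p5},{p1,p3,p5}} A4={{p2}}
  A12={{p1},{p6},{p1,p3},{p1,p5},{p5,p6},{p1,p3,p5}} A13={{p1,p3},{p3,p5},{p1,p3,p5}} A23={{p4},{p1,p3},{p1,p3,p5}}
  A123={{p1,p3},{p1,p3,p5}}
components per intersection:
  A1: {{p1},{p5},{p6},{p1,p3},{p1,p5},{p3,p5},{p5,p6},{p1,p3,p5}}
  A2: {{p1},{p1,p3},{p1,p5},{p1,p3,p5}} {{p4}} {{p6},{p5,p6}}
  A3: {{p3},{p1,p3},{p3,p5},{p1,p3,p5}} {{p4}}
  A4: {{p2}}
  A12: {{p1},{p1,p3},{p1,p5},{p1,p3,p5}} {{p6},{p5,p6}}
  A13: {{p1,p3},{p3,p5},{p1,p3,p5}}
  A23: {{p4}} {{p1,p3},{p1,p3,p5}}
  A123: {{p1,p3},{p1,p3,p5}}
C dims 7,5,1; δ0: rk 4, SNF 1^4; δ1: rk 1, SNF 1^1
degree 0: 7−4−0 = 3 → Ȟ^0 ≅ Z^3
degree 1: 5−1−4 = 0 → Ȟ^1 ≅ 0
degree 2: 1−0−1 = 0 → Ȟ^2 ≅ 0

Ȟ^0 = Z^3, Ȟ^1 = 0 and Ȟ^2 = 0


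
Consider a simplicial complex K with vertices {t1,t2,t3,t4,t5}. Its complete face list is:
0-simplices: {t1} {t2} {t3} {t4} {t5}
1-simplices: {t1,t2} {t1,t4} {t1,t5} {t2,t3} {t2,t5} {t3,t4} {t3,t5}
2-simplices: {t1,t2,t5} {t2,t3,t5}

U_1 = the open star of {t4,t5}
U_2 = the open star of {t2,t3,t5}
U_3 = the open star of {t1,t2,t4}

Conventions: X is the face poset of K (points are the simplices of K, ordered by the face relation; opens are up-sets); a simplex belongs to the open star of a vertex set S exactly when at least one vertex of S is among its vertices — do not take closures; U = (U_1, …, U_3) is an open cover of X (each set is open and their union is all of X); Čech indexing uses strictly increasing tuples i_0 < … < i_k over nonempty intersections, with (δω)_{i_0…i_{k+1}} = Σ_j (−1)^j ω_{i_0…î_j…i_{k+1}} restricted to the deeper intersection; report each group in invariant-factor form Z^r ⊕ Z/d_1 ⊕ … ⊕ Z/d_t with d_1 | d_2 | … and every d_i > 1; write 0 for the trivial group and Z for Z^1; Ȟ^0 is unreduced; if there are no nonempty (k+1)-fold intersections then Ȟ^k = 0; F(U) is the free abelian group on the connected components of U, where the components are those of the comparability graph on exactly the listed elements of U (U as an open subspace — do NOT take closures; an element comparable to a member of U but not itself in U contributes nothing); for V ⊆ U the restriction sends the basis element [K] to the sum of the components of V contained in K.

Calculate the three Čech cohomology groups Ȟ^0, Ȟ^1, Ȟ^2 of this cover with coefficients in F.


Ȟ^0 = Z,  Ȟ^1 = Z,  Ȟ^2 = 0

nerve of the cover:
  U1={{t4},{t5},{t1,t4},{t1,t5},{t2,t5},{t3,t4},{t3,t5},{t1,t2,t5},{t2,t3,t5}} U2={{t2},{t3},{t5},{t1,t2},{t1,t5},{t2,t3},{t2,t5},{t3,t4},{t3,t5},{t1,t2,t5},{t2,t3,t5}} U3={{t1},{t2},{t4},{t1,t2},{t1,t4},{t1,t5},{t2,t3},{t2,t5},{t3,t4},{t1,t2,t5},{t2,t3,t5}}
  U12={{t5},{t1,t5},{t2,t5},{t3,t4},{t3,t5},{t1,t2,t5},{t2,t3,t5}} U13={{t4},{t1,t4},{t1,t5},{t2,t5},{t3,t4},{t1,t2,t5},{t2,t3,t5}} U23={{t2},{t1,t2},{t1,t5},{t2,t3},{t2,t5},{t3,t4},{t1,t2,t5},{t2,t3,t5}}
  U123={{t1,t5},{t2,t5},{t3,t4},{t1,t2,t5},{t2,t3,t5}}
components per intersection:
  U1: {{t4},{t1,t4},{t3,t4}} {{t5},{t1,t5},{t2,t5},{t3,t5},{t1,t2,t5},{t2,t3,t5}}
  U2: {{t2},{t3},{t5},{t1,t2},{t1,t5},{t2,t3},{t2,t5},{t3,t4},{t3,t5},{t1,t2,t5},{t2,t3,t5}}
  U3: {{t1},{t2},{t4},{t1,t2},{t1,t4},{t1,t5},{t2,t3},{t2,t5},{t3,t4},{t1,t2,t5},{t2,t3,t5}}
  U12: {{t5},{t1,t5},{t2,t5},{t3,t5},{t1,t2,t5},{t2,t3,t5}} {{t3,t4}}
  U13: {{t4},{t1,t4},{t3,t4}} {{t1,t5},{t2,t5},{t1,t2,t5},{t2,t3,t5}}
  U23: {{t2},{t1,t2},{t1,t5},{t2,t3},{t2,t5},{t1,t2,t5},{t2,t3,t5}} {{t3,t4}}
  U123: {{t1,t5},{t2,t5},{t1,t2,t5},{t2,t3,t5}} {{t3,t4}}
C dims 4,6,2; δ0: rk 3, SNF 1^3; δ1: rk 2, SNF 1^2
Ȟ^0 = (4 − 3) − 0 = 1, so Ȟ^0 ≅ Z
Ȟ^1 = (6 − 2) − 3 = 1, so Ȟ^1 ≅ Z
Ȟ^2 = (2 − 0) − 2 = 0, so Ȟ^2 ≅ 0


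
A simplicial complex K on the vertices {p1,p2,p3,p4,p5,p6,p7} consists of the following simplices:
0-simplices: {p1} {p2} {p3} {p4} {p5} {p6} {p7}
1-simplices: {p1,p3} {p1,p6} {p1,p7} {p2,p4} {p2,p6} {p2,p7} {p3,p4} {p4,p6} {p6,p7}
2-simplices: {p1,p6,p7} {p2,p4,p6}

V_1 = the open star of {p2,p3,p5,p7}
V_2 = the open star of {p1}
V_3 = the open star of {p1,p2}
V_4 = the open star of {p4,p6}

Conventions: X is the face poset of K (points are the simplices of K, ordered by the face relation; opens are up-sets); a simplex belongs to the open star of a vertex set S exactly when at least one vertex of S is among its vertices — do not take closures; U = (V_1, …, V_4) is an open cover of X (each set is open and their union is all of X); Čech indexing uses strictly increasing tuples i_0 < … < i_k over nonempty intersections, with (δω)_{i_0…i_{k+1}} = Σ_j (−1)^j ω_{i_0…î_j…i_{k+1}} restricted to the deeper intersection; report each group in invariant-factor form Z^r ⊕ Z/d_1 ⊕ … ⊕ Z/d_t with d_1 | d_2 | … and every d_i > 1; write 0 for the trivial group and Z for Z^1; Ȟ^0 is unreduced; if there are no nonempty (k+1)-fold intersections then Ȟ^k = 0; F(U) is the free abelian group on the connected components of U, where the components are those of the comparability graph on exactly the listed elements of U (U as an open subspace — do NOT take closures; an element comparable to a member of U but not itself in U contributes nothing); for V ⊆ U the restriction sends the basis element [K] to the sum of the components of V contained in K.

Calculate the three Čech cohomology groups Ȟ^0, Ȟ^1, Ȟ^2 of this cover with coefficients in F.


Ȟ^0 ≅ Z^2, Ȟ^1 ≅ Z^2 and Ȟ^2 ≅ 0

cover nerve:
  V1={{p2},{p3},{p5},{p7},{p1,p3},{p1,p7},{p2,p4},{p2,p6},{p2,p7},{p3,p4},{p6,p7},{p1,p6,p7},{p2,p4,p6}} V2={{p1},{p1,p3},{p1,p6},{p1,p7},{p1,p6,p7}} V3={{p1},{p2},{p1,p3},{p1,p6},{p1,p7},{p2,p4},{p2,p6},{p2,p7},{p1,p6,p7},{p2,p4,p6}} V4={{p4},{p6},{p1,p6},{p2,p4},{p2,p6},{p3,p4},{p4,p6},{p6,p7},{p1,p6,p7},{p2,p4,p6}}
  V12={{p1,p3},{p1,p7},{p1,p6,p7}} V13={{p2},{p1,p3},{p1,p7},{p2,p4},{p2,p6},{p2,p7},{p1,p6,p7},{p2,p4,p6}} V14={{p2,p4},{p2,p6},{p3,p4},{p6,p7},{p1,p6,p7},{p2,p4,p6}} V23={{p1},{p1,p3},{p1,p6},{p1,p7},{p1,p6,p7}} V24={{p1,p6},{p1,p6,p7}} V34={{p1,p6},{p2,p4},{p2,p6},{p1,p6,p7},{p2,p4,p6}}
  V123={{p1,p3},{p1,p7},{p1,p6,p7}} V124={{p1,p6,p7}} V134={{p2,p4},{p2,p6},{p1,p6,p7},{p2,p4,p6}} V234={{p1,p6},{p1,p6,p7}}
  V1234={{p1,p6,p7}}
components per intersection:
  V1: {{p2},{p7},{p1,p7},{p2,p4},{p2,p6},{p2,p7},{p6,p7},{p1,p6,p7},{p2,p4,p6}} {{p3},{p1,p3},{p3,p4}} {{p5}}
  V2: {{p1},{p1,p3},{p1,p6},{p1,p7},{p1,p6,p7}}
  V3: {{p1},{p1,p3},{p1,p6},{p1,p7},{p1,p6,p7}} {{p2},{p2,p4},{p2,p6},{p2,p7},{p2,p4,p6}}
  V4: {{p4},{p6},{p1,p6},{p2,p4},{p2,p6},{p3,p4},{p4,p6},{p6,p7},{p1,p6,p7},{p2,p4,p6}}
  V12: {{p1,p3}} {{p1,p7},{p1,p6,p7}}
  V13: {{p2},{p2,p4},{p2,p6},{p2,p7},{p2,p4,p6}} {{p1,p3}} {{p1,p7},{p1,p6,p7}}
  V14: {{p2,p4},{p2,p6},{p2,p4,p6}} {{p3,p4}} {{p6,p7},{p1,p6,p7}}
  V23: {{p1},{p1,p3},{p1,p6},{p1,p7},{p1,p6,p7}}
  V24: {{p1,p6},{p1,p6,p7}}
  V34: {{p1,p6},{p1,p6,p7}} {{p2,p4},{p2,p6},{p2,p4,p6}}
  V123: {{p1,p3}} {{p1,p7},{p1,p6,p7}}
  V124: {{p1,p6,p7}}
  V134: {{p2,p4},{p2,p6},{p2,p4,p6}} {{p1,p6,p7}}
  V234: {{p1,p6},{p1,p6,p7}}
  V1234: {{p1,p6,p7}}
C dims 7,12,6,1; δ0: rk 5, SNF 1^5; δ1: rk 5, SNF 1^5; δ2: rk 1, SNF 1^1
Ȟ^0: (7−5)−0=2 ⇒ Z^2
Ȟ^1: (12−5)−5=2 ⇒ Z^2
Ȟ^2: (6−1)−5=0 ⇒ 0


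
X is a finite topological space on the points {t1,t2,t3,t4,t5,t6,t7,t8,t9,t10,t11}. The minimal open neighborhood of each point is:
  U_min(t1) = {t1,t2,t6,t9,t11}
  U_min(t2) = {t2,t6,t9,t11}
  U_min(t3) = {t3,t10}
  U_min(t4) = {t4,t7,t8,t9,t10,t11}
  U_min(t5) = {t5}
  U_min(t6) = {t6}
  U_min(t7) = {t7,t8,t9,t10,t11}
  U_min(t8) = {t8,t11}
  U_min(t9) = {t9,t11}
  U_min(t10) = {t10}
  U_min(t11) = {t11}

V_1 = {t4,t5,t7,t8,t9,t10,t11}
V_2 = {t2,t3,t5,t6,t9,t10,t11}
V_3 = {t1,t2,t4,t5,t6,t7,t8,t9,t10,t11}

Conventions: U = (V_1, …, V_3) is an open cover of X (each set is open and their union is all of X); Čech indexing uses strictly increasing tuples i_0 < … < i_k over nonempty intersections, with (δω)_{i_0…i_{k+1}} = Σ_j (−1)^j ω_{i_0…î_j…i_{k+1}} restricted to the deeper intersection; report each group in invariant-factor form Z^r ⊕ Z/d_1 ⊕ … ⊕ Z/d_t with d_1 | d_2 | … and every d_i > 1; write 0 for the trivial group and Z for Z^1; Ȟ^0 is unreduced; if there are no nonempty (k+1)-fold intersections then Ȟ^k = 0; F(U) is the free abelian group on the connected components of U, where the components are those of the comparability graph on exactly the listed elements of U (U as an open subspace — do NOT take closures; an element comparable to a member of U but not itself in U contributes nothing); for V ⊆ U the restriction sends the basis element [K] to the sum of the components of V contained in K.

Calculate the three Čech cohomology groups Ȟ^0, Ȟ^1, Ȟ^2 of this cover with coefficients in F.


Ȟ^0 ≅ Z^2, Ȟ^1 ≅ 0 and Ȟ^2 ≅ 0

intersection data:
  V12={t5,t9,t10,t11} V13={t4,t5,t7,t8,t9,t10,t11} V23={t2,t5,t6,t9,t10,t11}
  V123={t5,t9,t10,t11}
components per intersection:
  V1: {t4,t7,t8,t9,t10,t11} {t5}
  V2: {t2,t6,t9,t11} {t3,t10} {t5}
  V3: {t1,t2,t4,t6,t7,t8,t9,t10,t11} {t5}
  V12: {t5} {t9,t11} {t10}
  V13: {t4,t7,t8,t9,t10,t11} {t5}
  V23: {t2,t6,t9,t11} {t5} {t10}
  V123: {t5} {t9,t11} {t10}
C dims 7,8,3; δ0: rk 5, SNF 1^5; δ1: rk 3, SNF 1^3
Ȟ^0 = (7 − 5) − 0 = 2, so Ȟ^0 ≅ Z^2
Ȟ^1 = (8 − 3) − 5 = 0, so Ȟ^1 ≅ 0
Ȟ^2 = (3 − 0) − 3 = 0, so Ȟ^2 ≅ 0


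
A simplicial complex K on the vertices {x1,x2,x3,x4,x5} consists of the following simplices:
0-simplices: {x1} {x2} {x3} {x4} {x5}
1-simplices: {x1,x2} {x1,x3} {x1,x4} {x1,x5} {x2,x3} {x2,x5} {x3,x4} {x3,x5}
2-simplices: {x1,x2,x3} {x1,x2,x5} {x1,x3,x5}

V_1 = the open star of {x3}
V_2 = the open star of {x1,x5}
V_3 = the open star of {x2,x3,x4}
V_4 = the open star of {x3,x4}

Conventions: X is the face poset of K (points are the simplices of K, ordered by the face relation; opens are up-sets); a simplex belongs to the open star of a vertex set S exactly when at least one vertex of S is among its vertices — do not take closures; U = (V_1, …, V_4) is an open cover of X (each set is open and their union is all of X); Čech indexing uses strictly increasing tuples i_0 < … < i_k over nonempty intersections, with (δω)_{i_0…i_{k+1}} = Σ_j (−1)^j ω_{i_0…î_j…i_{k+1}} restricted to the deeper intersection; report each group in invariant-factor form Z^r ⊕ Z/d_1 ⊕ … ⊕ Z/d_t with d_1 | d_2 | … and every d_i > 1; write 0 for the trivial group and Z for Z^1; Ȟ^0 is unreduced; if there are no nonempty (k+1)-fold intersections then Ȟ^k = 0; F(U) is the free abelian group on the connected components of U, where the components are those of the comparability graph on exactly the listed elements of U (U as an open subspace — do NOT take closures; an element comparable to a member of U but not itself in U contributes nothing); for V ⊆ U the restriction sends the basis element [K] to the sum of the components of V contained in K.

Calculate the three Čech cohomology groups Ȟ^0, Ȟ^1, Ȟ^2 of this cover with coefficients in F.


Ȟ^0(U;F) ≅ Z,  Ȟ^1(U;F) ≅ Z,  Ȟ^2(U;F) ≅ 0

intersection data:
  V1={{x3},{x1,x3},{x2,x3},{x3,x4},{x3,x5},{x1,x2,x3},{x1,x3,x5}} V2={{x1},{x5},{x1,x2},{x1,x3},{x1,x4},{x1,x5},{x2,x5},{x3,x5},{x1,x2,x3},{x1,x2,x5},{x1,x3,x5}} V3={{x2},{x3},{x4},{x1,x2},{x1,x3},{x1,x4},{x2,x3},{x2,x5},{x3,x4},{x3,x5},{x1,x2,x3},{x1,x2,x5},{x1,x3,x5}} V4={{x3},{x4},{x1,x3},{x1,x4},{x2,x3},{x3,x4},{x3,x5},{x1,x2,x3},{x1,x3,x5}}
  V12={{x1,x3},{x3,x5},{x1,x2,x3},{x1,x3,x5}} V13={{x3},{x1,x3},{x2,x3},{x3,x4},{x3,x5},{x1,x2,x3},{x1,x3,x5}} V14={{x3},{x1,x3},{x2,x3},{x3,x4},{x3,x5},{x1,x2,x3},{x1,x3,x5}} V23={{x1,x2},{x1,x3},{x1,x4},{x2,x5},{x3,x5},{x1,x2,x3},{x1,x2,x5},{x1,x3,x5}} V24={{x1,x3},{x1,x4},{x3,x5},{x1,x2,x3},{x1,x3,x5}} V34={{x3},{x4},{x1,x3},{x1,x4},{x2,x3},{x3,x4},{x3,x5},{x1,x2,x3},{x1,x3,x5}}
  V123={{x1,x3},{x3,x5},{x1,x2,x3},{x1,x3,x5}} V124={{x1,x3},{x3,x5},{x1,x2,x3},{x1,x3,x5}} V134={{x3},{x1,x3},{x2,x3},{x3,x4},{x3,x5},{x1,x2,x3},{x1,x3,x5}} V234={{x1,x3},{x1,x4},{x3,x5},{x1,x2,x3},{x1,x3,x5}}
  V1234={{x1,x3},{x3,x5},{x1,x2,x3},{x1,x3,x5}}
components per intersection:
  V1: {{x3},{x1,x3},{x2,x3},{x3,x4},{x3,x5},{x1,x2,x3},{x1,x3,x5}}
  V2: {{x1},{x5},{x1,x2},{x1,x3},{x1,x4},{x1,x5},{x2,x5},{x3,x5},{x1,x2,x3},{x1,x2,x5},{x1,x3,x5}}
  V3: {{x2},{x3},{x4},{x1,x2},{x1,x3},{x1,x4},{x2,x3},{x2,x5},{x3,x4},{x3,x5},{x1,x2,x3},{x1,x2,x5},{x1,x3,x5}}
  V4: {{x3},{x4},{x1,x3},{x1,x4},{x2,x3},{x3,x4},{x3,x5},{x1,x2,x3},{x1,x3,x5}}
  V12: {{x1,x3},{x3,x5},{x1,x2,x3},{x1,x3,x5}}
  V13: {{x3},{x1,x3},{x2,x3},{x3,x4},{x3,x5},{x1,x2,x3},{x1,x3,x5}}
  V14: {{x3},{x1,x3},{x2,x3},{x3,x4},{x3,x5},{x1,x2,x3},{x1,x3,x5}}
  V23: {{x1,x2},{x1,x3},{x2,x5},{x3,x5},{x1,x2,x3},{x1,x2,x5},{x1,x3,x5}} {{x1,x4}}
  V24: {{x1,x3},{x3,x5},{x1,x2,x3},{x1,x3,x5}} {{x1,x4}}
  V34: {{x3},{x4},{x1,x3},{x1,x4},{x2,x3},{x3,x4},{x3,x5},{x1,x2,x3},{x1,x3,x5}}
  V123: {{x1,x3},{x3,x5},{x1,x2,x3},{x1,x3,x5}}
  V124: {{x1,x3},{x3,x5},{x1,x2,x3},{x1,x3,x5}}
  V134: {{x3},{x1,x3},{x2,x3},{x3,x4},{x3,x5},{x1,x2,x3},{x1,x3,x5}}
  V234: {{x1,x3},{x3,x5},{x1,x2,x3},{x1,x3,x5}} {{x1,x4}}
  V1234: {{x1,x3},{x3,x5},{x1,x2,x3},{x1,x3,x5}}
C dims 4,8,5,1; δ0: rk 3, SNF 1^3; δ1: rk 4, SNF 1^4; δ2: rk 1, SNF 1^1
Ȟ^0 = (4 − 3) − 0 = 1, so Ȟ^0 ≅ Z
Ȟ^1 = (8 − 4) − 3 = 1, so Ȟ^1 ≅ Z
Ȟ^2 = (5 − 1) − 4 = 0, so Ȟ^2 ≅ 0


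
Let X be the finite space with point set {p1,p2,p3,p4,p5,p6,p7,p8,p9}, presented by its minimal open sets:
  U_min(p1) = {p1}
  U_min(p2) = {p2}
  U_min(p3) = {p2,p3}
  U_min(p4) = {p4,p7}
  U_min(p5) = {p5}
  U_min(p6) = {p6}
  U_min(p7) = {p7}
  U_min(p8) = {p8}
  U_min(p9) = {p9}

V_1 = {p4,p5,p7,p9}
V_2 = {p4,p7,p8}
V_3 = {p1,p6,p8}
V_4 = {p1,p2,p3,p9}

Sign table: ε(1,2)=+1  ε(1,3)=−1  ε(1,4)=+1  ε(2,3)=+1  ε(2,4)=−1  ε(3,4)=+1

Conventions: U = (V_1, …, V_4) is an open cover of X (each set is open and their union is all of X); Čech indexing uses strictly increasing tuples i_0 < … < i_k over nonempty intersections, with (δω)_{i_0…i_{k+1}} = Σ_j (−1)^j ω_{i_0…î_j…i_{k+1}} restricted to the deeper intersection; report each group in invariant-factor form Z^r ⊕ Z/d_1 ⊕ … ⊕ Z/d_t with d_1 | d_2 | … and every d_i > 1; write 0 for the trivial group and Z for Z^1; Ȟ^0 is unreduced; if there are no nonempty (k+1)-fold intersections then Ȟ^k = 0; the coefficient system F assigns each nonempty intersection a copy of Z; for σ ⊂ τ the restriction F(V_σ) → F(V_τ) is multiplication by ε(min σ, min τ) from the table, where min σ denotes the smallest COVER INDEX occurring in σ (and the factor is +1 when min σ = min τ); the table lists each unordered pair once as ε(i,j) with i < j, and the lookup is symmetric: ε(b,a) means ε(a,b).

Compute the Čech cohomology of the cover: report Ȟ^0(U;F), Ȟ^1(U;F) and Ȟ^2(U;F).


nerve of the cover:
  V12={p4,p7} V14={p9} V23={p8} V34={p1}
C dims 4,4; δ0: rk 3, SNF 1^3
Ȟ^0 = (4 − 3) − 0 = 1, so Ȟ^0 ≅ Z
Ȟ^1 = (4 − 0) − 3 = 1, so Ȟ^1 ≅ Z
Ȟ^2 = (0 − 0) − 0 = 0, so Ȟ^2 ≅ 0

Ȟ^0 = Z,  Ȟ^1 = Z,  Ȟ^2 = 0


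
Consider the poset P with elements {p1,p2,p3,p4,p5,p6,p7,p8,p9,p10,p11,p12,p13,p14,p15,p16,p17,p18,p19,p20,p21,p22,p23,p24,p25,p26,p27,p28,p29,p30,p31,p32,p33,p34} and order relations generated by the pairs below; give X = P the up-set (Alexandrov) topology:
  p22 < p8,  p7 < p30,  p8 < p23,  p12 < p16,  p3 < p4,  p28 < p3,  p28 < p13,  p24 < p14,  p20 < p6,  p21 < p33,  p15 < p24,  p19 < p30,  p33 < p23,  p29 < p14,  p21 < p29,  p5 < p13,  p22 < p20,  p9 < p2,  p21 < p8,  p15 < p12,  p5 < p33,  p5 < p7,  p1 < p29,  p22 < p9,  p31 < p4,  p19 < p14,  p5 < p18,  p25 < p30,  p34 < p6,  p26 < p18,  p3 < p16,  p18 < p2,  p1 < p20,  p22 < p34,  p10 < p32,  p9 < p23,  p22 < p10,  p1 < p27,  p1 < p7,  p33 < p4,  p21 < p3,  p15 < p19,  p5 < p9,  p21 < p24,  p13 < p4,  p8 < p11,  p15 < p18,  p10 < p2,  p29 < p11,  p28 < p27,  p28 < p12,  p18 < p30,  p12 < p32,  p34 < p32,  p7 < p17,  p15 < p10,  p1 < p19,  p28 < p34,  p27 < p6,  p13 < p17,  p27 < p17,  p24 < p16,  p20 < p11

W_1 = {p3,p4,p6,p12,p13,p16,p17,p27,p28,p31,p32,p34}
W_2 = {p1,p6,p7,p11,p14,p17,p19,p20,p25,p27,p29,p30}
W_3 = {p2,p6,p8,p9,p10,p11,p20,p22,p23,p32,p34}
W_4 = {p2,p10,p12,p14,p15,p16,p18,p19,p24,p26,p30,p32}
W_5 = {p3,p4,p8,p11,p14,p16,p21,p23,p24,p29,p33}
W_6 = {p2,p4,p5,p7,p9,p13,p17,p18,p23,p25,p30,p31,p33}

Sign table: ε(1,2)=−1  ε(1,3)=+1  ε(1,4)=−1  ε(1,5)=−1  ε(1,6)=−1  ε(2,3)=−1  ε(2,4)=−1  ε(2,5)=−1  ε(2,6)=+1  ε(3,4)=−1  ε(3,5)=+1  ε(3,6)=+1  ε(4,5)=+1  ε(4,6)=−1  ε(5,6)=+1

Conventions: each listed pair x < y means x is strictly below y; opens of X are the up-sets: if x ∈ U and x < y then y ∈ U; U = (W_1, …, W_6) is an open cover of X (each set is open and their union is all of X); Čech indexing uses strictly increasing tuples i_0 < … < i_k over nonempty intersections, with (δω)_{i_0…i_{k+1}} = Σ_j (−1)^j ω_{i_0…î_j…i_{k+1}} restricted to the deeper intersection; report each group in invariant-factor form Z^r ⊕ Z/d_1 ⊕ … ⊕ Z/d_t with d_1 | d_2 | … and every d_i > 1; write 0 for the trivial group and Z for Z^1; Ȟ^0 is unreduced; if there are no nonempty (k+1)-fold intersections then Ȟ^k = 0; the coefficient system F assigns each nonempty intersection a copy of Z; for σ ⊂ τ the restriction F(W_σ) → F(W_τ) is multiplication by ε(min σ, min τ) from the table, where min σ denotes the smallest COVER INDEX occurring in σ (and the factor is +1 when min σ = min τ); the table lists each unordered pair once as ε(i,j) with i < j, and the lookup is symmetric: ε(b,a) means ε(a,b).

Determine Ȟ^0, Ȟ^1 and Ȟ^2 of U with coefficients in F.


nonempty intersections:
  W12={p6,p17,p27} W13={p6,p32,p34} W14={p12,p16,p32} W15={p3,p4,p16} W16={p4,p13,p17,p31} W23={p6,p11,p20} W24={p14,p19,p30} W25={p11,p14,p29} W26={p7,p17,p25,p30} W34={p2,p10,p32} W35={p8,p11,p23} W36={p2,p9,p23} W45={p14,p16,p24} W46={p2,p18,p30} W56={p4,p23,p33}
  W123={p6} W126={p17} W134={p32} W145={p16} W156={p4} W235={p11} W245={p14} W246={p30} W346={p2} W356={p23}
C dims 6,15,10; δ0: rk 6, SNF 1^5·2; δ1: rk 9, SNF 1^9
Ȟ^0: (6−6)−0=0 ⇒ 0
Ȟ^1: (15−9)−6=0 plus torsion [2] ⇒ Z/2
Ȟ^2: (10−0)−9=1 ⇒ Z

Ȟ^0 = 0, Ȟ^1 = Z/2 and Ȟ^2 = Z


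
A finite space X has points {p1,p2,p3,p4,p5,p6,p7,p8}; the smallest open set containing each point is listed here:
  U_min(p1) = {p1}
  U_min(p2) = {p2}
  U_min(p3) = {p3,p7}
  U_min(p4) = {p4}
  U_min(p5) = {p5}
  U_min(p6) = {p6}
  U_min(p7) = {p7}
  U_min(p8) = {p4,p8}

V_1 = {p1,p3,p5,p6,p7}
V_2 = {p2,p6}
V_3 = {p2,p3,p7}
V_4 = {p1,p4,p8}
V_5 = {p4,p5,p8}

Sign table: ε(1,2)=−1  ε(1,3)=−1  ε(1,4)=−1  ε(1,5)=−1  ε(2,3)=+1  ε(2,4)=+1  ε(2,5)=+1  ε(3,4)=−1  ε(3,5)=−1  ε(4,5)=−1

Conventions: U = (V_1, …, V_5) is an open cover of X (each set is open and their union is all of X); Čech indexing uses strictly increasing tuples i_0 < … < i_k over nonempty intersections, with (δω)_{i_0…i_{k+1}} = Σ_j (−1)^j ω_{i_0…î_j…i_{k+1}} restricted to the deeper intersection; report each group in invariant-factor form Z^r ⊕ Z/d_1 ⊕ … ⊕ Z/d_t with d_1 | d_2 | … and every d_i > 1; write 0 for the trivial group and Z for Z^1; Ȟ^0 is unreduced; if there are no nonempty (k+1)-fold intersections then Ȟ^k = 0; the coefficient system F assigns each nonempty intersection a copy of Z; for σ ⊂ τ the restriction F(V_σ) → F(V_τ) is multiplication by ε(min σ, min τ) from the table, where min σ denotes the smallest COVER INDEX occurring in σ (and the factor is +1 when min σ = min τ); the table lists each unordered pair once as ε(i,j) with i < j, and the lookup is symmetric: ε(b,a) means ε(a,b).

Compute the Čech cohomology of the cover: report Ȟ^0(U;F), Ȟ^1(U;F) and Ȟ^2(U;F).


Ȟ^0 = 0,  Ȟ^1 = Z ⊕ Z/2,  Ȟ^2 = 0

nonempty intersections:
  V12={p6} V13={p3,p7} V14={p1} V15={p5} V23={p2} V45={p4,p8}
C dims 5,6; δ0: rk 5, SNF 1^4·2
Ȟ^0: (5−5)−0=0 ⇒ 0
Ȟ^1: (6−0)−5=1 plus torsion [2] ⇒ Z ⊕ Z/2
Ȟ^2: (0−0)−0=0 ⇒ 0


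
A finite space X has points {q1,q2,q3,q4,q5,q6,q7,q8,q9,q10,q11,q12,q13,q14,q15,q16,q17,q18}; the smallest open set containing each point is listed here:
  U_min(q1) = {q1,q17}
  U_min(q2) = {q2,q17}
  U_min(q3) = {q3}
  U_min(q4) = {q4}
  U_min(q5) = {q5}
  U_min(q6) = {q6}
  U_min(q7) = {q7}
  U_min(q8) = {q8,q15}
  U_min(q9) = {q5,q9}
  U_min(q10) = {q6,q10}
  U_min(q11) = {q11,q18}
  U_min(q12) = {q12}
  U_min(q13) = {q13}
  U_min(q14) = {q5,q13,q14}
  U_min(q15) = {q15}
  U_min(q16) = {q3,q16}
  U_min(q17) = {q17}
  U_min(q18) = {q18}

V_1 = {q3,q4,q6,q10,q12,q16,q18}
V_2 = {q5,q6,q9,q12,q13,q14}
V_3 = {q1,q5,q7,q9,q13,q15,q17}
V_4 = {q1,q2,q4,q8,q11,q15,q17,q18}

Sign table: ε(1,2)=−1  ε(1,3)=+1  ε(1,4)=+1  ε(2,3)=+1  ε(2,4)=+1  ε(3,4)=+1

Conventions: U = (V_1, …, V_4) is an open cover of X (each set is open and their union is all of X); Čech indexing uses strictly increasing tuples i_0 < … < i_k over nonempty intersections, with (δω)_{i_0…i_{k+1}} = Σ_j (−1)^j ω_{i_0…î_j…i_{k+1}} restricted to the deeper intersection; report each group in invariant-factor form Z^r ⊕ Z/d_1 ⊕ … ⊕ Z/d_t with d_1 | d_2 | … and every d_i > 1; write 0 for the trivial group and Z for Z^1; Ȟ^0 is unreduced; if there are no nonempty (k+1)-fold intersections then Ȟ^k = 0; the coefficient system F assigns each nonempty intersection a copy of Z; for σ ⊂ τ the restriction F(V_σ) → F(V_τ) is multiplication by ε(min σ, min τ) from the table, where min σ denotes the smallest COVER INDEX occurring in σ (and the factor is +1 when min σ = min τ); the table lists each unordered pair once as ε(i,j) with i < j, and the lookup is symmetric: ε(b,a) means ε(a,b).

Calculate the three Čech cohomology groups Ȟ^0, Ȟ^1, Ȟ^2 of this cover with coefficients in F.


Ȟ^0(U;F) ≅ 0,  Ȟ^1(U;F) ≅ Z/2,  Ȟ^2(U;F) ≅ 0

nonempty intersections:
  V12={q6,q12} V14={q4,q18} V23={q5,q9,q13} V34={q1,q15,q17}
C dims 4,4; δ0: rk 4, SNF 1^3·2
Ȟ^0: (4−4)−0=0 ⇒ 0
Ȟ^1: (4−0)−4=0 plus torsion [2] ⇒ Z/2
Ȟ^2: (0−0)−0=0 ⇒ 0


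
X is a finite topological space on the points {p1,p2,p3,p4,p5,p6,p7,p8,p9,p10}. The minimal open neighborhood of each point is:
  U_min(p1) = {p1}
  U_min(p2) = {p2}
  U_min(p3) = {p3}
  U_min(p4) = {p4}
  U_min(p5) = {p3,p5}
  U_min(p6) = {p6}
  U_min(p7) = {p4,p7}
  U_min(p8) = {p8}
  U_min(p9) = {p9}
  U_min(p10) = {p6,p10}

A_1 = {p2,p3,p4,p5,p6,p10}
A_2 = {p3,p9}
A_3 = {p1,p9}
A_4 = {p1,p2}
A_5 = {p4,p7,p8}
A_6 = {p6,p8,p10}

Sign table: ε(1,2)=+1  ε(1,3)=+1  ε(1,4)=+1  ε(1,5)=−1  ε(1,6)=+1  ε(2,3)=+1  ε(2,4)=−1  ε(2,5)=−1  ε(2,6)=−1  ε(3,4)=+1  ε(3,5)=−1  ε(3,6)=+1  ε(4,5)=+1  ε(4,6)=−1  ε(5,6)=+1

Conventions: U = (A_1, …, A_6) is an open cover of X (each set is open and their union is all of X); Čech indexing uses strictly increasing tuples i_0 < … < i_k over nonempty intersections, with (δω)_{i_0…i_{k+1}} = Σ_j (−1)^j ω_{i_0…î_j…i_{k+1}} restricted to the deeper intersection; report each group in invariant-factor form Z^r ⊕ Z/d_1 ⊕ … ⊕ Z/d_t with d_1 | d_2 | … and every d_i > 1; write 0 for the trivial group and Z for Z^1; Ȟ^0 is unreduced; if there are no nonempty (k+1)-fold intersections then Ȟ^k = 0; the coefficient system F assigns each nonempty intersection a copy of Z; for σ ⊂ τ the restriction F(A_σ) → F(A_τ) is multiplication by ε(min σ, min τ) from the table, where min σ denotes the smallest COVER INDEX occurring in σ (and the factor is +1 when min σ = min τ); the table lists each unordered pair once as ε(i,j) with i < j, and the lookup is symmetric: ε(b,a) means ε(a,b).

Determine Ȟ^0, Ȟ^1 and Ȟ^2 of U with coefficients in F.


intersection data:
  A12={p3} A14={p2} A15={p4} A16={p6,p10} A23={p9} A34={p1} A56={p8}
C dims 6,7; δ0: rk 6, SNF 1^5·2
Ȟ^0 = (6 − 6) − 0 = 0, so Ȟ^0 ≅ 0
Ȟ^1 = (7 − 0) − 6 = 1 plus torsion [2], so Ȟ^1 ≅ Z ⊕ Z/2
Ȟ^2 = (0 − 0) − 0 = 0, so Ȟ^2 ≅ 0

Ȟ^0(U;F) ≅ 0, Ȟ^1(U;F) ≅ Z ⊕ Z/2, Ȟ^2(U;F) ≅ 0


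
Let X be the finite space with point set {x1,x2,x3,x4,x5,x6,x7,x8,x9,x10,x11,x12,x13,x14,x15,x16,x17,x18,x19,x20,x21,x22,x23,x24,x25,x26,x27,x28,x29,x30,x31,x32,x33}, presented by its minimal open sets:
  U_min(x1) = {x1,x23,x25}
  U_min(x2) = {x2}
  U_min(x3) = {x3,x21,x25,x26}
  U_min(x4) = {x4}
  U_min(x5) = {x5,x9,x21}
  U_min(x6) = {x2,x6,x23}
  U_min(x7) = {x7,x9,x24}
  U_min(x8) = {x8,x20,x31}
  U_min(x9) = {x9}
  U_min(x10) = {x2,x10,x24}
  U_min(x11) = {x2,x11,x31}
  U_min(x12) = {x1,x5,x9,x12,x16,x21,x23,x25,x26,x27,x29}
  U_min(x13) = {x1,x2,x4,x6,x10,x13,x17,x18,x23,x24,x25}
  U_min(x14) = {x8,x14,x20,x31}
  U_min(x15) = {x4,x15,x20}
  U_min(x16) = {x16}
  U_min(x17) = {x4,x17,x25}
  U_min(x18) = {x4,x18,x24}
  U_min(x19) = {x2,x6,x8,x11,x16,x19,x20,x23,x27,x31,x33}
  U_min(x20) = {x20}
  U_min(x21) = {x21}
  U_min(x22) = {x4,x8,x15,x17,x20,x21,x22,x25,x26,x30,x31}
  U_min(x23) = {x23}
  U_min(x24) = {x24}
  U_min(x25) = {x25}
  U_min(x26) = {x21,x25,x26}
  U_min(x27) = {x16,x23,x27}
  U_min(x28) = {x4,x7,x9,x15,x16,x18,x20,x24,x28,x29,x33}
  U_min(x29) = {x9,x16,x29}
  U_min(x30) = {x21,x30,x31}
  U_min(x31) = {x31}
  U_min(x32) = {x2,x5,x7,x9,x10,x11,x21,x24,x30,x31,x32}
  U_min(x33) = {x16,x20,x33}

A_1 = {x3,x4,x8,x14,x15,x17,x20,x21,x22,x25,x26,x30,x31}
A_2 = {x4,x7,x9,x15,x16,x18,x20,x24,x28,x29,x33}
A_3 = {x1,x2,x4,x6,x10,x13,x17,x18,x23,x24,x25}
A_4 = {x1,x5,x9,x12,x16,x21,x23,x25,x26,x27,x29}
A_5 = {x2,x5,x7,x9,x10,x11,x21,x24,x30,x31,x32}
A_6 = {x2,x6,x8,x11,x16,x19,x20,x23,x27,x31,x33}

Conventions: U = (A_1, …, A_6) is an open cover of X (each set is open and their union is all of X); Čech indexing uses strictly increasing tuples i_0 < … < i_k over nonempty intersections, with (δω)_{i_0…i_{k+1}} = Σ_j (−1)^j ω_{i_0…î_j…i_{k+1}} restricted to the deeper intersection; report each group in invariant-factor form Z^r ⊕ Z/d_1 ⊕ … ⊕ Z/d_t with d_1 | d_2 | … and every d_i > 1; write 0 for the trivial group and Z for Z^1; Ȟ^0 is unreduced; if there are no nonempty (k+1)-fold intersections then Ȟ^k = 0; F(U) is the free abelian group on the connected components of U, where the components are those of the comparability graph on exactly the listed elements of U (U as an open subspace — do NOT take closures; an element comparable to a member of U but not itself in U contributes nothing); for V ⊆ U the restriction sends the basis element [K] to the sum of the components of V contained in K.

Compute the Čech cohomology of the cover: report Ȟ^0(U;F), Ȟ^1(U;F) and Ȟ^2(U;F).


Ȟ^0(U;F) ≅ Z, Ȟ^1(U;F) ≅ 0, Ȟ^2(U;F) ≅ Z/2

nonempty overlaps:
  A12={x4,x15,x20} A13={x4,x17,x25} A14={x21,x25,x26} A15={x21,x30,x31} A16={x8,x20,x31} A23={x4,x18,x24} A24={x9,x16,x29} A25={x7,x9,x24} A26={x16,x20,x33} A34={x1,x23,x25} A35={x2,x10,x24} A36={x2,x6,x23} A45={x5,x9,x21} A46={x16,x23,x27} A56={x2,x11,x31}
  A123={x4} A126={x20} A134={x25} A145={x21} A156={x31} A235={x24} A245={x9} A246={x16} A346={x23} A356={x2}
components per intersection:
  A1: {x3,x4,x8,x14,x15,x17,x20,x21,x22,x25,x26,x30,x31}
  A2: {x4,x7,x9,x15,x16,x18,x20,x24,x28,x29,x33}
  A3: {x1,x2,x4,x6,x10,x13,x17,x18,x23,x24,x25}
  A4: {x1,x5,x9,x12,x16,x21,x23,x25,x26,x27,x29}
  A5: {x2,x5,x7,x9,x10,x11,x21,x24,x30,x31,x32}
  A6: {x2,x6,x8,x11,x16,x19,x20,x23,x27,x31,x33}
  A12: {x4,x15,x20}
  A13: {x4,x17,x25}
  A14: {x21,x25,x26}
  A15: {x21,x30,x31}
  A16: {x8,x20,x31}
  A23: {x4,x18,x24}
  A24: {x9,x16,x29}
  A25: {x7,x9,x24}
  A26: {x16,x20,x33}
  A34: {x1,x23,x25}
  A35: {x2,x10,x24}
  A36: {x2,x6,x23}
  A45: {x5,x9,x21}
  A46: {x16,x23,x27}
  A56: {x2,x11,x31}
  A123: {x4}
  A126: {x20}
  A134: {x25}
  A145: {x21}
  A156: {x31}
  A235: {x24}
  A245: {x9}
  A246: {x16}
  A346: {x23}
  A356: {x2}
C dims 6,15,10; δ0: rk 5, SNF 1^5; δ1: rk 10, SNF 1^9·2
degree 0: 6−5−0 = 1 → Ȟ^0 ≅ Z
degree 1: 15−10−5 = 0 → Ȟ^1 ≅ 0
degree 2: 10−0−10 = 0 plus torsion [2] → Ȟ^2 ≅ Z/2


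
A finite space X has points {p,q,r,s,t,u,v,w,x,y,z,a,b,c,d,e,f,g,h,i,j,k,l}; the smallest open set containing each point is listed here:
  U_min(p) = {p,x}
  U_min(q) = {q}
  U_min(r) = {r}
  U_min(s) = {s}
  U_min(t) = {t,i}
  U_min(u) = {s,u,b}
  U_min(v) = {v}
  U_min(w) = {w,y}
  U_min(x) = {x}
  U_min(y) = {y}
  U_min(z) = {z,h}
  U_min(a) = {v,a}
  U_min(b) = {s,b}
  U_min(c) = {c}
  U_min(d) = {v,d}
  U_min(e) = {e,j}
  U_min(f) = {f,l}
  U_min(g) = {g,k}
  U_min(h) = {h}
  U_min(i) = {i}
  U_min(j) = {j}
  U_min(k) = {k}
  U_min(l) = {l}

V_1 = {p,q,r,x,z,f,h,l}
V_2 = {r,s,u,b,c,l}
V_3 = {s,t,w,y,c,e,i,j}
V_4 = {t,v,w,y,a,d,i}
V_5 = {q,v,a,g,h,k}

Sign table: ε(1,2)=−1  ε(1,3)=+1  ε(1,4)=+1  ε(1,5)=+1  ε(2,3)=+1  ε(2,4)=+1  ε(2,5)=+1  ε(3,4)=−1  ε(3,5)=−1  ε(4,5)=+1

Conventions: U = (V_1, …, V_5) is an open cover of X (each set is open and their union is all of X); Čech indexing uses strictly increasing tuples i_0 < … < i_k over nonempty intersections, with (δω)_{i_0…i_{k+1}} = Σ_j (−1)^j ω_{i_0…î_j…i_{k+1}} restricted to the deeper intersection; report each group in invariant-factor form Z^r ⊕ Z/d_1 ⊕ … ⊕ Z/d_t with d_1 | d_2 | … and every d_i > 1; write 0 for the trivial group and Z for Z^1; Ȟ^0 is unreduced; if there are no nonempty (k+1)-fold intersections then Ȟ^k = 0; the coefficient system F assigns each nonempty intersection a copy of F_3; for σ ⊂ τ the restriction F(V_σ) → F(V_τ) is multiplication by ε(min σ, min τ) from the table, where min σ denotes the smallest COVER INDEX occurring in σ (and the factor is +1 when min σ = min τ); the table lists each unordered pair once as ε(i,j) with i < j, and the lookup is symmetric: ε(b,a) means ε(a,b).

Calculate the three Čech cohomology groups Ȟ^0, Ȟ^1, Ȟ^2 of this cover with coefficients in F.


nonempty intersections:
  V12={r,l} V15={q,h} V23={s,c} V34={t,w,y,i} V45={v,a}
C dims 5,5; δ0: rk_F3 4
Ȟ^0: (5−4)−0=1 ⇒ Z/3
Ȟ^1: (5−0)−4=1 ⇒ Z/3
Ȟ^2: (0−0)−0=0 ⇒ 0

Ȟ^0 = Z/3, Ȟ^1 = Z/3, Ȟ^2 = 0
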